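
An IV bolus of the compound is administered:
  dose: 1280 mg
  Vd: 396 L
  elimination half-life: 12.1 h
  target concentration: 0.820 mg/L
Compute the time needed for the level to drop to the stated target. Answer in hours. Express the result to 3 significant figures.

C₀ = Dose / Vd = 1280 / 396 = 3.232 mg/L
k = ln2 / t½ = 0.693147 / 12.1 = 0.05728 h⁻¹
t = ln(C₀ / C) / k = ln(3.232 / 0.820) / 0.05728
  = ln(3.941) / 0.05728 = 1.371 / 0.05728 = 23.94 h

23.9 h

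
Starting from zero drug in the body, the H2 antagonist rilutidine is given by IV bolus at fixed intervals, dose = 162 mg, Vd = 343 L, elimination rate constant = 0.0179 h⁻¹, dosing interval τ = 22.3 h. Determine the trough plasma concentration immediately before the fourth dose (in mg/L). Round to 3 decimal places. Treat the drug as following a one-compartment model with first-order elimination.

0.672 mg/L

C₀ per dose = Dose / Vd = 162 / 343 = 0.4723 mg/L
Fraction remaining after one interval: r = e^(−kτ) = e^(−0.01790 × 22.3) = 0.6709
Before dose 4, 3 doses have been given (aged 1τ, 2τ, 3τ).
C_trough = C₀ × (r + r² + … + r^3) = C₀ × r(1−r^3)/(1−r)
        = 0.4723 × 0.6709 × (1 − 0.3020) / (1 − 0.6709) = 0.6721 mg/L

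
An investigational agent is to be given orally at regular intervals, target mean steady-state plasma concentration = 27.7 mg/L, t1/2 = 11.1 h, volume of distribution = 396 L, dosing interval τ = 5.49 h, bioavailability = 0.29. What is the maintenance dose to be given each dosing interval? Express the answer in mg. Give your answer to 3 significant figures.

k = ln2 / t½ = 0.693147 / 11.1 = 0.06245 h⁻¹
CL = k × Vd = 0.06245 × 396 = 24.73 L/h
At steady state, F × (Dose/τ) = Css × CL.
Dose = Css × CL × τ / F = 27.7 × 24.73 × 5.49 / 0.29 = 12970 mg

13000 mg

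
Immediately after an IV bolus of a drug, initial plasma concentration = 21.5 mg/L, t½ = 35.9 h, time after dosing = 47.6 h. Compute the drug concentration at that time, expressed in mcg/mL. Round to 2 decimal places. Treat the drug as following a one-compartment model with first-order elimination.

8.58 mcg/mL

k = ln2 / t½ = 0.693147 / 35.9 = 0.01931 h⁻¹
C = C₀ · e^(−k·t) = 21.50 × e^(−0.01931 × 47.6)
  = 21.50 × 0.3989 = 8.576 mg/L
(8.576 mg/L = 8.576 mcg/mL)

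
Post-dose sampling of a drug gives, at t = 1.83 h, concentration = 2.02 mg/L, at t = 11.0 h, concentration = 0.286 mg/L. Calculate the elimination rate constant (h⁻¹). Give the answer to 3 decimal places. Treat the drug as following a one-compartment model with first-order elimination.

0.213 h⁻¹

k = ln(C₁/C₂) / (t₂ − t₁) = ln(2.02/0.286) / (11.0 − 1.83)
  = 1.955 / 9.170 = 0.2132 h⁻¹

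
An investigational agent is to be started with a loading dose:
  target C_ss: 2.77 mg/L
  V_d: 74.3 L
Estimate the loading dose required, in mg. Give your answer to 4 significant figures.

205.8 mg

LD = Css × Vd = 2.77 × 74.3 = 205.8 mg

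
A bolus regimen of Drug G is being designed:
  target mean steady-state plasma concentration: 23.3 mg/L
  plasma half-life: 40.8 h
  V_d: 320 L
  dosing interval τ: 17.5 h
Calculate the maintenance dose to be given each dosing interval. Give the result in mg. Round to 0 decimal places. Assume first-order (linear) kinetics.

k = ln2 / t½ = 0.693147 / 40.8 = 0.01699 h⁻¹
CL = k × Vd = 0.01699 × 320 = 5.437 L/h
At steady state, Dose/τ = Css × CL.
Dose = Css × CL × τ = 23.3 × 5.437 × 17.5 = 2217 mg

2217 mg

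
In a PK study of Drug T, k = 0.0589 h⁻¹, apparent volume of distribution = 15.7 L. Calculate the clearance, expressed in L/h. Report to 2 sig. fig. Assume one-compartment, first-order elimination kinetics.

CL = k × Vd = 0.0589 × 15.7 = 0.9247 L/h

0.92 L/h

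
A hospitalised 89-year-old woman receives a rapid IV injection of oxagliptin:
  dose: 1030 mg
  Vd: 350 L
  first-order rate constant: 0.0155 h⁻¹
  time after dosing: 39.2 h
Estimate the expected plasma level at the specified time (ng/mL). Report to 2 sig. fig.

1600 ng/mL

C₀ = Dose / Vd = 1030 / 350 = 2.943 mg/L
C = C₀ · e^(−k·t) = 2.943 × e^(−0.01550 × 39.2)
  = 2.943 × 0.5447 = 1.603 mg/L
Convert: 1.603 mg/L × 1000 = 1603 ng/mL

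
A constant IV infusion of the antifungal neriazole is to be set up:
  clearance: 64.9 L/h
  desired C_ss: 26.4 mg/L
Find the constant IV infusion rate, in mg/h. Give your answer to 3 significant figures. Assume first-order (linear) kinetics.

At steady state, infusion rate R₀ = Css × CL = 26.4 × 64.90 = 1713 mg/h

1710 mg/h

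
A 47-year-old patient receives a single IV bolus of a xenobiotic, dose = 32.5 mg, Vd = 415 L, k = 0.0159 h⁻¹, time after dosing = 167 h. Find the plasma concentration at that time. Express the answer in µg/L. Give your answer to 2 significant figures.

5.5 µg/L

C₀ = Dose / Vd = 32.50 / 415 = 0.07831 mg/L
C = C₀ · e^(−k·t) = 0.07831 × e^(−0.01590 × 167)
  = 0.07831 × 0.07028 = 0.005504 mg/L
Convert: 0.005504 mg/L × 1000 = 5.504 µg/L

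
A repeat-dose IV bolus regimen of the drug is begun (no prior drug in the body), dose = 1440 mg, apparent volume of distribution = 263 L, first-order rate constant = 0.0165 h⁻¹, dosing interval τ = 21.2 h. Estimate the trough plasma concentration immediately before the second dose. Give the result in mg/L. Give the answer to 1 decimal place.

3.9 mg/L

C₀ per dose = Dose / Vd = 1440 / 263 = 5.475 mg/L
Fraction remaining after one interval: r = e^(−kτ) = e^(−0.01650 × 21.2) = 0.7048
Before dose 2, 1 dose has been given (aged 1τ).
C_trough = C₀ × r = 5.475 × 0.7048 = 3.859 mg/L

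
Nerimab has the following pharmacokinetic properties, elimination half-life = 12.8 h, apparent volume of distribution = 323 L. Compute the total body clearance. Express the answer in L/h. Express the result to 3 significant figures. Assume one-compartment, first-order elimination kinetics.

k = ln2 / t½ = 0.693147 / 12.8 = 0.05415 h⁻¹
CL = k × Vd = 0.05415 × 323 = 17.49 L/h

17.5 L/h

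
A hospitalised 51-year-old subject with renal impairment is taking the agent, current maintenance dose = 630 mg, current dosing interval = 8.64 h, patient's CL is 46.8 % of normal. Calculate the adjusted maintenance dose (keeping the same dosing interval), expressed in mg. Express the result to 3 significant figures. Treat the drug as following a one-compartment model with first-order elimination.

To keep the same average steady-state level, dosing rate must scale with clearance.
CL ratio = 46.8 / 100 = 0.4680
New dose (same interval) = 630 × 0.4680 = 294.8 mg

295 mg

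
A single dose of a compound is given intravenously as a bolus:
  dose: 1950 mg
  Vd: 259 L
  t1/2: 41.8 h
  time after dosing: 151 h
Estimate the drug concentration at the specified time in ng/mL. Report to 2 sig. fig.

C₀ = Dose / Vd = 1950 / 259 = 7.529 mg/L
k = ln2 / t½ = 0.693147 / 41.8 = 0.01658 h⁻¹
C = C₀ · e^(−k·t) = 7.529 × e^(−0.01658 × 151)
  = 7.529 × 0.08179 = 0.6158 mg/L
Convert: 0.6158 mg/L × 1000 = 615.8 ng/mL

620 ng/mL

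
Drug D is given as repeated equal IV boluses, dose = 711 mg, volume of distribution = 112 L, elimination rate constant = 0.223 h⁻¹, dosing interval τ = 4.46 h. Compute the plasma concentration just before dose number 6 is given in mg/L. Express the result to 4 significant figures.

3.701 mg/L

C₀ per dose = Dose / Vd = 711 / 112 = 6.348 mg/L
Fraction remaining after one interval: r = e^(−kτ) = e^(−0.2230 × 4.46) = 0.3699
Before dose 6, 5 doses have been given (aged 1τ, 2τ, 3τ, 4τ, 5τ).
C_trough = C₀ × (r + r² + … + r^5) = C₀ × r(1−r^5)/(1−r)
        = 6.348 × 0.3699 × (1 − 0.006925) / (1 − 0.3699) = 3.701 mg/L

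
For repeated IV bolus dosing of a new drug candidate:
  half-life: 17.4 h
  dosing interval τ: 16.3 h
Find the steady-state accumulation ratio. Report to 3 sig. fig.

k = ln2 / t½ = 0.693147 / 17.4 = 0.03984 h⁻¹
e^(−kτ) = e^(−0.03984 × 16.3) = 0.5224
Accumulation ratio R = 1 / (1 − e^(−kτ)) = 1 / (1 − 0.5224) = 2.094

2.09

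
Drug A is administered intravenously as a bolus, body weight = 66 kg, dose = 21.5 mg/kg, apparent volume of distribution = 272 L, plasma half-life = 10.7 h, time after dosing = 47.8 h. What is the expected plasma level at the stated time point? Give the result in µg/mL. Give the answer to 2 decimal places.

0.24 µg/mL

Total dose = 21.5 × 66 = 1419 mg
C₀ = Dose / Vd = 1419 / 272 = 5.217 mg/L
k = ln2 / t½ = 0.693147 / 10.7 = 0.06478 h⁻¹
C = C₀ · e^(−k·t) = 5.217 × e^(−0.06478 × 47.8)
  = 5.217 × 0.04521 = 0.2359 mg/L
(0.2359 mg/L = 0.2359 µg/mL)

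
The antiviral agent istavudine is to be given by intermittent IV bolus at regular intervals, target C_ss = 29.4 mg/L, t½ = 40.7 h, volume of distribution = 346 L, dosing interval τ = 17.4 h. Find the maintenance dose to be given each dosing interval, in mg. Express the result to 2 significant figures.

3000 mg

k = ln2 / t½ = 0.693147 / 40.7 = 0.01703 h⁻¹
CL = k × Vd = 0.01703 × 346 = 5.892 L/h
At steady state, Dose/τ = Css × CL.
Dose = Css × CL × τ = 29.4 × 5.892 × 17.4 = 3014 mg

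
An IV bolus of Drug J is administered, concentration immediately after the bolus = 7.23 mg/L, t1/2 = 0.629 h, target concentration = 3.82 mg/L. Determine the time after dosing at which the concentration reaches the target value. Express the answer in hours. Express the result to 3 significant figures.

0.579 h

k = ln2 / t½ = 0.693147 / 0.629 = 1.102 h⁻¹
t = ln(C₀ / C) / k = ln(7.230 / 3.82) / 1.102
  = ln(1.893) / 1.102 = 0.6382 / 1.102 = 0.5791 h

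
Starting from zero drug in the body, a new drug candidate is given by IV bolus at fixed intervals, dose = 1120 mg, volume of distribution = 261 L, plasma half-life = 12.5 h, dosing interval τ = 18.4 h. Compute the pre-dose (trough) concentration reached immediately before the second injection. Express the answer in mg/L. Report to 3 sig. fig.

C₀ per dose = Dose / Vd = 1120 / 261 = 4.291 mg/L
k = ln2 / t½ = 0.693147 / 12.5 = 0.05545 h⁻¹
Fraction remaining after one interval: r = e^(−kτ) = e^(−0.05545 × 18.4) = 0.3605
Before dose 2, 1 dose has been given (aged 1τ).
C_trough = C₀ × r = 4.291 × 0.3605 = 1.547 mg/L

1.55 mg/L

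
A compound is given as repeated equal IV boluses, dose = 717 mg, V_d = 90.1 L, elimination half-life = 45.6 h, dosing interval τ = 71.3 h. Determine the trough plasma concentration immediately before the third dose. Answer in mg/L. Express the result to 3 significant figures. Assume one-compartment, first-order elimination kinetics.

C₀ per dose = Dose / Vd = 717 / 90.1 = 7.958 mg/L
k = ln2 / t½ = 0.693147 / 45.6 = 0.01520 h⁻¹
Fraction remaining after one interval: r = e^(−kτ) = e^(−0.01520 × 71.3) = 0.3383
Before dose 3, 2 doses have been given (aged 1τ, 2τ).
C_trough = C₀ × (r + r²) = 7.958 × (0.3383 + 0.1144) = 3.603 mg/L

3.60 mg/L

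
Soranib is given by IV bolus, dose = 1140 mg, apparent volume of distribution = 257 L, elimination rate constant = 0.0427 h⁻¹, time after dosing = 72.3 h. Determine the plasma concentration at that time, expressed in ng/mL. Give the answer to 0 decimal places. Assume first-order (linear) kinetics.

202 ng/mL

C₀ = Dose / Vd = 1140 / 257 = 4.436 mg/L
C = C₀ · e^(−k·t) = 4.436 × e^(−0.04270 × 72.3)
  = 4.436 × 0.04563 = 0.2024 mg/L
Convert: 0.2024 mg/L × 1000 = 202.4 ng/mL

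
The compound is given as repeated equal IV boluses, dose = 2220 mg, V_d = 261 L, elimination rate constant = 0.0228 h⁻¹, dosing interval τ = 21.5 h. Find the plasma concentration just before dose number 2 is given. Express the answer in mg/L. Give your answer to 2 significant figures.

5.2 mg/L

C₀ per dose = Dose / Vd = 2220 / 261 = 8.506 mg/L
Fraction remaining after one interval: r = e^(−kτ) = e^(−0.02280 × 21.5) = 0.6125
Before dose 2, 1 dose has been given (aged 1τ).
C_trough = C₀ × r = 8.506 × 0.6125 = 5.210 mg/L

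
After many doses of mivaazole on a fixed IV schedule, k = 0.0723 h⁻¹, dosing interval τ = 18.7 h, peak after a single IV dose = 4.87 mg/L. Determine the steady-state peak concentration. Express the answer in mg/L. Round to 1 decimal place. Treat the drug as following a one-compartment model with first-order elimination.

6.6 mg/L

e^(−kτ) = e^(−0.07230 × 18.7) = 0.2587
Accumulation ratio R = 1 / (1 − e^(−kτ)) = 1 / (1 − 0.2587) = 1.349
Steady-state peak = C₀ × R = 4.87 × 1.349 = 6.570 mg/L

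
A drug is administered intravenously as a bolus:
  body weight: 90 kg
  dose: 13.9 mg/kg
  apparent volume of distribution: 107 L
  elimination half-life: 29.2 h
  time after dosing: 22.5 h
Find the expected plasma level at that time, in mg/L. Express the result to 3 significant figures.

Total dose = 13.9 × 90 = 1251 mg
C₀ = Dose / Vd = 1251 / 107 = 11.69 mg/L
k = ln2 / t½ = 0.693147 / 29.2 = 0.02374 h⁻¹
C = C₀ · e^(−k·t) = 11.69 × e^(−0.02374 × 22.5)
  = 11.69 × 0.5862 = 6.853 mg/L

6.85 mg/L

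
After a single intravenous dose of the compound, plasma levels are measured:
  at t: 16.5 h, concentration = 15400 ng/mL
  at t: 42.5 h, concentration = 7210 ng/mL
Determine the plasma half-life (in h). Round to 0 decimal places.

k = ln(C₁/C₂) / (t₂ − t₁) = ln(15400/7210) / (42.5 − 16.5)
  = 0.7589 / 26.00 = 0.02919 h⁻¹
t½ = ln2 / k = 0.693147 / 0.02919 = 23.75 h

24 h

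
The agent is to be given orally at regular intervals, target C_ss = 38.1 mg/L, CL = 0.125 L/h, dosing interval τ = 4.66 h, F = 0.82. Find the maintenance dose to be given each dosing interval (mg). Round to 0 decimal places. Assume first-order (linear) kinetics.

27 mg

At steady state, F × (Dose/τ) = Css × CL.
Dose = Css × CL × τ / F = 38.1 × 0.1250 × 4.66 / 0.82 = 27.06 mg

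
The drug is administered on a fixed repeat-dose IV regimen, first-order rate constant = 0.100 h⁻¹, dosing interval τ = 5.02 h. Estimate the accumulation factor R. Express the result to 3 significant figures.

2.53

e^(−kτ) = e^(−0.1000 × 5.02) = 0.6053
Accumulation ratio R = 1 / (1 − e^(−kτ)) = 1 / (1 − 0.6053) = 2.534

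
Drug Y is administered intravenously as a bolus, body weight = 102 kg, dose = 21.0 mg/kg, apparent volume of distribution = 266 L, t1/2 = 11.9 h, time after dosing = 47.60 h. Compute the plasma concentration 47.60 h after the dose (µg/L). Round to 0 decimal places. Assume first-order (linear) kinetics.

Total dose = 21.0 × 102 = 2142 mg
C₀ = Dose / Vd = 2142 / 266 = 8.053 mg/L
k = ln2 / t½ = 0.693147 / 11.9 = 0.05825 h⁻¹
t / t½ = 47.60 / 11.9 = 4 half-lives
C = C₀ × (1/2)^4 = 8.053 × 0.06250 = 0.5033 mg/L
Convert: 0.5033 mg/L × 1000 = 503.3 µg/L

503 µg/L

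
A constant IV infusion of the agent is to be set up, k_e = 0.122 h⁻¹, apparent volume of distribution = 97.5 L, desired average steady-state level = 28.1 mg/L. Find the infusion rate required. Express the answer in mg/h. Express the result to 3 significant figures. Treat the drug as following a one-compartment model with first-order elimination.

CL = k × Vd = 0.1220 × 97.5 = 11.90 L/h
At steady state, infusion rate R₀ = Css × CL = 28.1 × 11.90 = 334.4 mg/h

334 mg/h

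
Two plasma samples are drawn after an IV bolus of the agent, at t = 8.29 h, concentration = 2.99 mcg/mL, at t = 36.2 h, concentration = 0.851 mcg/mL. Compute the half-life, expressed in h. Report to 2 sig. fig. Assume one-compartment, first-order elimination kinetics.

k = ln(C₁/C₂) / (t₂ − t₁) = ln(2.99/0.851) / (36.2 − 8.29)
  = 1.257 / 27.91 = 0.04504 h⁻¹
t½ = ln2 / k = 0.693147 / 0.04504 = 15.39 h

15 h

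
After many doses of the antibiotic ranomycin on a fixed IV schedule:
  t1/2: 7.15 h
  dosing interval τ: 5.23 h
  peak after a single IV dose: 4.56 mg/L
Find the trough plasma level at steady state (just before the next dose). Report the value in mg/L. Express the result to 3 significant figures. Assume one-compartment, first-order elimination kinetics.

6.91 mg/L

k = ln2 / t½ = 0.693147 / 7.15 = 0.09694 h⁻¹
e^(−kτ) = e^(−0.09694 × 5.23) = 0.6023
Accumulation ratio R = 1 / (1 − e^(−kτ)) = 1 / (1 − 0.6023) = 2.514
Steady-state trough = C₀ × R × e^(−kτ) = 4.56 × 2.514 × 0.6023 = 6.905 mg/L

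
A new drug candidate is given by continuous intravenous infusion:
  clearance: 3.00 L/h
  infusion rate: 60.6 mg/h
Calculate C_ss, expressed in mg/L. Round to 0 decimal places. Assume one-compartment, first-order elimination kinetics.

20 mg/L

At steady state Css = R₀ / CL = 60.6 / 3.000 = 20.20 mg/L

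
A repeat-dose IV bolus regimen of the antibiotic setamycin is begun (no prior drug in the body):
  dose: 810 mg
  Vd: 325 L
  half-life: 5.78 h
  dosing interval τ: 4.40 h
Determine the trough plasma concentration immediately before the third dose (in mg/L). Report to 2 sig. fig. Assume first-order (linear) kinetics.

C₀ per dose = Dose / Vd = 810 / 325 = 2.492 mg/L
k = ln2 / t½ = 0.693147 / 5.78 = 0.1199 h⁻¹
Fraction remaining after one interval: r = e^(−kτ) = e^(−0.1199 × 4.40) = 0.5900
Before dose 3, 2 doses have been given (aged 1τ, 2τ).
C_trough = C₀ × (r + r²) = 2.492 × (0.5900 + 0.3481) = 2.338 mg/L

2.3 mg/L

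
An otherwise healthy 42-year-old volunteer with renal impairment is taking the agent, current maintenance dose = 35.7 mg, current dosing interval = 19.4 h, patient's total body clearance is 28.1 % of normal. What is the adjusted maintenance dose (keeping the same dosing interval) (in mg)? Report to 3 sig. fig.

To keep the same average steady-state level, dosing rate must scale with clearance.
CL ratio = 28.1 / 100 = 0.2810
New dose (same interval) = 35.7 × 0.2810 = 10.03 mg

10.0 mg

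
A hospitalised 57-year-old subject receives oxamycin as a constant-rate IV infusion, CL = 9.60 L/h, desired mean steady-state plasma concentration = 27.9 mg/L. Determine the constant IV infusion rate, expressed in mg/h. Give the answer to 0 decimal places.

At steady state, infusion rate R₀ = Css × CL = 27.9 × 9.600 = 267.8 mg/h

268 mg/h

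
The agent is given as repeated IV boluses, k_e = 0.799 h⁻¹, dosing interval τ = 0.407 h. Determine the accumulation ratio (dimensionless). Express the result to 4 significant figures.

e^(−kτ) = e^(−0.7990 × 0.407) = 0.7224
Accumulation ratio R = 1 / (1 − e^(−kτ)) = 1 / (1 − 0.7224) = 3.602

3.602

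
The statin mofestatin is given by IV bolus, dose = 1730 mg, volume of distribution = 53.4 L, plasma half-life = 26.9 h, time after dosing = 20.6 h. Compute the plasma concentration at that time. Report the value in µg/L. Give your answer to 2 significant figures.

C₀ = Dose / Vd = 1730 / 53.4 = 32.40 mg/L
k = ln2 / t½ = 0.693147 / 26.9 = 0.02577 h⁻¹
C = C₀ · e^(−k·t) = 32.40 × e^(−0.02577 × 20.6)
  = 32.40 × 0.5881 = 19.05 mg/L
Convert: 19.05 mg/L × 1000 = 19050 µg/L

19000 µg/L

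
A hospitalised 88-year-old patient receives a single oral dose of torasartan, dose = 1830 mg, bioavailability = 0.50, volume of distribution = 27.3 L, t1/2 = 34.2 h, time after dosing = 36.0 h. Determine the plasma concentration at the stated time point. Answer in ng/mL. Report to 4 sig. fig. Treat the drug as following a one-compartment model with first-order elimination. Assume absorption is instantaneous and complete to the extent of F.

Amount reaching circulation = F × Dose = 0.50 × 1830 = 915.0 mg
C₀ = F·Dose / Vd = 915.0 / 27.3 = 33.52 mg/L
k = ln2 / t½ = 0.693147 / 34.2 = 0.02027 h⁻¹
C = C₀ · e^(−k·t) = 33.52 × e^(−0.02027 × 36.0)
  = 33.52 × 0.4820 = 16.16 mg/L
Convert: 16.16 mg/L × 1000 = 16160 ng/mL

16160 ng/mL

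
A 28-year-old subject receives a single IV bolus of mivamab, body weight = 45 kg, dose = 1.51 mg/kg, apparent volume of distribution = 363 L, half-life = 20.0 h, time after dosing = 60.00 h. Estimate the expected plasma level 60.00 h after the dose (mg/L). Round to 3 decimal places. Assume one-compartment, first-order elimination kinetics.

0.023 mg/L

Total dose = 1.51 × 45 = 67.95 mg
C₀ = Dose / Vd = 67.95 / 363 = 0.1872 mg/L
k = ln2 / t½ = 0.693147 / 20.0 = 0.03466 h⁻¹
t / t½ = 60.00 / 20.0 = 3 half-lives
C = C₀ × (1/2)^3 = 0.1872 × 0.1250 = 0.02340 mg/L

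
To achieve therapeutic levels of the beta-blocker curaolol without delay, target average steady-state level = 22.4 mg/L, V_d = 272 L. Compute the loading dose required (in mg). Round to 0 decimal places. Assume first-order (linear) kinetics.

6093 mg

LD = Css × Vd = 22.4 × 272 = 6093 mg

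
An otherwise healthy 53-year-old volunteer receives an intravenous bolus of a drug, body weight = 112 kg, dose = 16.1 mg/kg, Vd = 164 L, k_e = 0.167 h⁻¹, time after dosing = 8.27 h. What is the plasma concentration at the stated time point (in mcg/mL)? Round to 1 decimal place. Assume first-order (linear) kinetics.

2.8 mcg/mL

Total dose = 16.1 × 112 = 1803 mg
C₀ = Dose / Vd = 1803 / 164 = 10.99 mg/L
C = C₀ · e^(−k·t) = 10.99 × e^(−0.1670 × 8.27)
  = 10.99 × 0.2513 = 2.762 mg/L
(2.762 mg/L = 2.762 mcg/mL)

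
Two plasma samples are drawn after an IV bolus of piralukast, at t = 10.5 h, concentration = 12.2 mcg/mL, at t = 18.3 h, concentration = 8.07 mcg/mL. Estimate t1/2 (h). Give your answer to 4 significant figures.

13.08 h

k = ln(C₁/C₂) / (t₂ − t₁) = ln(12.2/8.07) / (18.3 − 10.5)
  = 0.4133 / 7.800 = 0.05299 h⁻¹
t½ = ln2 / k = 0.693147 / 0.05299 = 13.08 h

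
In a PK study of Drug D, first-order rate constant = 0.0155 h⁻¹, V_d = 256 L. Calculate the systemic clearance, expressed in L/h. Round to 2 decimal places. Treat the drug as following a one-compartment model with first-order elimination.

CL = k × Vd = 0.0155 × 256 = 3.968 L/h

3.97 L/h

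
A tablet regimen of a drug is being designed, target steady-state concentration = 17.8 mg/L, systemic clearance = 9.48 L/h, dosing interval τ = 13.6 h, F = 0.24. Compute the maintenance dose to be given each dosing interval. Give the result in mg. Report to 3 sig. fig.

9560 mg

At steady state, F × (Dose/τ) = Css × CL.
Dose = Css × CL × τ / F = 17.8 × 9.480 × 13.6 / 0.24 = 9562 mg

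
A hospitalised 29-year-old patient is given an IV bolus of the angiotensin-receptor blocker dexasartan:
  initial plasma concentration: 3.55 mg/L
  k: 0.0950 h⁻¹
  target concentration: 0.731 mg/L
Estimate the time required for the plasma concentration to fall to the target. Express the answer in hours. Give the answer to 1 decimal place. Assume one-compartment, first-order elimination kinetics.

16.6 h

t = ln(C₀ / C) / k = ln(3.550 / 0.731) / 0.09500
  = ln(4.856) / 0.09500 = 1.580 / 0.09500 = 16.63 h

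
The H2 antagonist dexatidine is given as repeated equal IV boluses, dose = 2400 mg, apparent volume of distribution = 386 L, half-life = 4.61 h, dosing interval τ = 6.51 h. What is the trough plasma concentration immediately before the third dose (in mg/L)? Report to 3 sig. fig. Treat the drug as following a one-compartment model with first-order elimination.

C₀ per dose = Dose / Vd = 2400 / 386 = 6.218 mg/L
k = ln2 / t½ = 0.693147 / 4.61 = 0.1504 h⁻¹
Fraction remaining after one interval: r = e^(−kτ) = e^(−0.1504 × 6.51) = 0.3756
Before dose 3, 2 doses have been given (aged 1τ, 2τ).
C_trough = C₀ × (r + r²) = 6.218 × (0.3756 + 0.1411) = 3.213 mg/L

3.21 mg/L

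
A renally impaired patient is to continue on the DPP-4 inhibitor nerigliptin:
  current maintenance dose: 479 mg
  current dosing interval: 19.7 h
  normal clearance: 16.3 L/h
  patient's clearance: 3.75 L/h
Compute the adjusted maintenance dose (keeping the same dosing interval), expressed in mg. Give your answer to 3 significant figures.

110 mg

To keep the same average steady-state level, dosing rate must scale with clearance.
CL ratio = 3.75 / 16.3 = 0.2301
New dose (same interval) = 479 × 0.2301 = 110.2 mg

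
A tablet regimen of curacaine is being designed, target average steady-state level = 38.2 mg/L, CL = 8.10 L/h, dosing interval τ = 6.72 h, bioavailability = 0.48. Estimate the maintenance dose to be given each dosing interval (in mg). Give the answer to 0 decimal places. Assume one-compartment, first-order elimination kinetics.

At steady state, F × (Dose/τ) = Css × CL.
Dose = Css × CL × τ / F = 38.2 × 8.100 × 6.72 / 0.48 = 4332 mg

4332 mg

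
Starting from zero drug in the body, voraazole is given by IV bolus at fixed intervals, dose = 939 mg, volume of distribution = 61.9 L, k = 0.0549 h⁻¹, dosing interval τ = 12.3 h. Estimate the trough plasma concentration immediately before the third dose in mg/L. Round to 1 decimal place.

11.7 mg/L

C₀ per dose = Dose / Vd = 939 / 61.9 = 15.17 mg/L
Fraction remaining after one interval: r = e^(−kτ) = e^(−0.05490 × 12.3) = 0.5090
Before dose 3, 2 doses have been given (aged 1τ, 2τ).
C_trough = C₀ × (r + r²) = 15.17 × (0.5090 + 0.2591) = 11.65 mg/L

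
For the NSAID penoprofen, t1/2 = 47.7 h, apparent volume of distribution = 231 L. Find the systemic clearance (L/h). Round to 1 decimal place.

k = ln2 / t½ = 0.693147 / 47.7 = 0.01453 h⁻¹
CL = k × Vd = 0.01453 × 231 = 3.356 L/h

3.4 L/h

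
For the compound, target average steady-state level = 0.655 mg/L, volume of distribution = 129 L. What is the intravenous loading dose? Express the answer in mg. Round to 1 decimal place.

84.5 mg

LD = Css × Vd = 0.655 × 129 = 84.50 mg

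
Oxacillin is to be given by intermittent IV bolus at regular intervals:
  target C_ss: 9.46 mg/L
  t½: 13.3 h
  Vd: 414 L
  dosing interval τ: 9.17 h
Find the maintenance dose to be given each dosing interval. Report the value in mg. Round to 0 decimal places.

k = ln2 / t½ = 0.693147 / 13.3 = 0.05212 h⁻¹
CL = k × Vd = 0.05212 × 414 = 21.58 L/h
At steady state, Dose/τ = Css × CL.
Dose = Css × CL × τ = 9.46 × 21.58 × 9.17 = 1872 mg

1872 mg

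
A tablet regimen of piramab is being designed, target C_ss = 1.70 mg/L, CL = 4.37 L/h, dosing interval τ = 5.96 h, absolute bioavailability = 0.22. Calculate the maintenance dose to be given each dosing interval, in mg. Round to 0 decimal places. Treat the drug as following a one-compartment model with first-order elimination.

At steady state, F × (Dose/τ) = Css × CL.
Dose = Css × CL × τ / F = 1.70 × 4.370 × 5.96 / 0.22 = 201.3 mg

201 mg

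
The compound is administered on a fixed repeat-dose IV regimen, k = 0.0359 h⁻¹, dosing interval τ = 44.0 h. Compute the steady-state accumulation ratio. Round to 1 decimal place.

e^(−kτ) = e^(−0.03590 × 44.0) = 0.2061
Accumulation ratio R = 1 / (1 − e^(−kτ)) = 1 / (1 − 0.2061) = 1.260

1.3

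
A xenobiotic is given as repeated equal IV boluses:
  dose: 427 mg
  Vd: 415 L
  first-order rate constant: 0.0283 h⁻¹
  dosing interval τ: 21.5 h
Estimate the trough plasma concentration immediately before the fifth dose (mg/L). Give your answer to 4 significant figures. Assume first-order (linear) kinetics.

C₀ per dose = Dose / Vd = 427 / 415 = 1.029 mg/L
Fraction remaining after one interval: r = e^(−kτ) = e^(−0.02830 × 21.5) = 0.5442
Before dose 5, 4 doses have been given (aged 1τ, 2τ, 3τ, 4τ).
C_trough = C₀ × (r + r² + … + r^4) = C₀ × r(1−r^4)/(1−r)
        = 1.029 × 0.5442 × (1 − 0.08771) / (1 − 0.5442) = 1.121 mg/L

1.121 mg/L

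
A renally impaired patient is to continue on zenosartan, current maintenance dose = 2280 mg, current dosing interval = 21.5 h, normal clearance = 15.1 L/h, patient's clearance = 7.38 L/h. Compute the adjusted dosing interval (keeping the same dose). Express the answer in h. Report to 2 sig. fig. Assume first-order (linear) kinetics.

44 h

To keep the same average steady-state level, dosing rate must scale with clearance.
CL ratio = 7.38 / 15.1 = 0.4887
New interval (same dose) = 21.5 / 0.4887 = 43.99 h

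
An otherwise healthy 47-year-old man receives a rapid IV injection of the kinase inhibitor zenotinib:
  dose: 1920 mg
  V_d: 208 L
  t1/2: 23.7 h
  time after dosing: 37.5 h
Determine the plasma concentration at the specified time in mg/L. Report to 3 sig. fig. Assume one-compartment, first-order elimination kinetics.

3.08 mg/L

C₀ = Dose / Vd = 1920 / 208 = 9.231 mg/L
k = ln2 / t½ = 0.693147 / 23.7 = 0.02925 h⁻¹
C = C₀ · e^(−k·t) = 9.231 × e^(−0.02925 × 37.5)
  = 9.231 × 0.3339 = 3.082 mg/L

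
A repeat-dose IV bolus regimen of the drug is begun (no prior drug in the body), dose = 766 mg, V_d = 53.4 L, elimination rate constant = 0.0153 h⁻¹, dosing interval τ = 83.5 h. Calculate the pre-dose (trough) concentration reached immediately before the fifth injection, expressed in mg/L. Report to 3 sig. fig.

5.51 mg/L

C₀ per dose = Dose / Vd = 766 / 53.4 = 14.34 mg/L
Fraction remaining after one interval: r = e^(−kτ) = e^(−0.01530 × 83.5) = 0.2787
Before dose 5, 4 doses have been given (aged 1τ, 2τ, 3τ, 4τ).
C_trough = C₀ × (r + r² + … + r^4) = C₀ × r(1−r^4)/(1−r)
        = 14.34 × 0.2787 × (1 − 0.006033) / (1 − 0.2787) = 5.507 mg/L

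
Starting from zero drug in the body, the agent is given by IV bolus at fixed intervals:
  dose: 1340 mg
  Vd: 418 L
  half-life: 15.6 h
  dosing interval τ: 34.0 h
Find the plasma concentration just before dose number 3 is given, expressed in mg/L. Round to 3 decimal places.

C₀ per dose = Dose / Vd = 1340 / 418 = 3.206 mg/L
k = ln2 / t½ = 0.693147 / 15.6 = 0.04443 h⁻¹
Fraction remaining after one interval: r = e^(−kτ) = e^(−0.04443 × 34.0) = 0.2208
Before dose 3, 2 doses have been given (aged 1τ, 2τ).
C_trough = C₀ × (r + r²) = 3.206 × (0.2208 + 0.04875) = 0.8642 mg/L

0.864 mg/L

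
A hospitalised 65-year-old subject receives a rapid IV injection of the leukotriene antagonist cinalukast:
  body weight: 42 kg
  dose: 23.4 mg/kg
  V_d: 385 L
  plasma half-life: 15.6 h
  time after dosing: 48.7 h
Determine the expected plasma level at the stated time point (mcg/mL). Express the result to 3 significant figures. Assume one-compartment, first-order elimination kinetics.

0.293 mcg/mL

Total dose = 23.4 × 42 = 982.8 mg
C₀ = Dose / Vd = 982.8 / 385 = 2.553 mg/L
k = ln2 / t½ = 0.693147 / 15.6 = 0.04443 h⁻¹
C = C₀ · e^(−k·t) = 2.553 × e^(−0.04443 × 48.7)
  = 2.553 × 0.1149 = 0.2933 mg/L
(0.2933 mg/L = 0.2933 mcg/mL)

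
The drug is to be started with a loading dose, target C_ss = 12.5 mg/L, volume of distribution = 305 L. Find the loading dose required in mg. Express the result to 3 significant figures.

3810 mg

LD = Css × Vd = 12.5 × 305 = 3813 mg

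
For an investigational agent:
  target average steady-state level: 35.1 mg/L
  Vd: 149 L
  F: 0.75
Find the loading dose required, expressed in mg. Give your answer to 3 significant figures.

LD = Css × Vd / F = 35.1 × 149 / 0.75 = 6973 mg

6970 mg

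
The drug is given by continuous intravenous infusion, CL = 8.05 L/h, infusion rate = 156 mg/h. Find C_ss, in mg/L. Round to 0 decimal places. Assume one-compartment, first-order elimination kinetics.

At steady state Css = R₀ / CL = 156 / 8.050 = 19.38 mg/L

19 mg/L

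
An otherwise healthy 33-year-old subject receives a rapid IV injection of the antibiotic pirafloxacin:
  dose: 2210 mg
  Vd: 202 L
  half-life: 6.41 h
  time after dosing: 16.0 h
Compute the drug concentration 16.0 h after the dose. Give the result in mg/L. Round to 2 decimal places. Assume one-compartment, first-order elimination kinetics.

C₀ = Dose / Vd = 2210 / 202 = 10.94 mg/L
k = ln2 / t½ = 0.693147 / 6.41 = 0.1081 h⁻¹
C = C₀ · e^(−k·t) = 10.94 × e^(−0.1081 × 16.0)
  = 10.94 × 0.1774 = 1.941 mg/L

1.94 mg/L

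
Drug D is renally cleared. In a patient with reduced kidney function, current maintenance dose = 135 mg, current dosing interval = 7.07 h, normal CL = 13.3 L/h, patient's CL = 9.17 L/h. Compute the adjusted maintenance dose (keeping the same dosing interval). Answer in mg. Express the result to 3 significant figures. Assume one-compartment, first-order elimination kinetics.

93.1 mg

To keep the same average steady-state level, dosing rate must scale with clearance.
CL ratio = 9.17 / 13.3 = 0.6895
New dose (same interval) = 135 × 0.6895 = 93.08 mg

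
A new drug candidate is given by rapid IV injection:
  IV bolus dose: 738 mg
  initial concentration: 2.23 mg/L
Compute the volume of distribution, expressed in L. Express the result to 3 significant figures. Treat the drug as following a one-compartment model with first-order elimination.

331 L

Vd = Dose / C₀ = 738.0 / 2.23 = 330.9 L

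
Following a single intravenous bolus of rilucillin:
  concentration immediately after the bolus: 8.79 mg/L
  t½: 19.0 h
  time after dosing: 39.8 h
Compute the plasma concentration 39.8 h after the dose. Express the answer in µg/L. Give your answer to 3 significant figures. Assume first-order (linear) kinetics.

2060 µg/L

k = ln2 / t½ = 0.693147 / 19.0 = 0.03648 h⁻¹
C = C₀ · e^(−k·t) = 8.790 × e^(−0.03648 × 39.8)
  = 8.790 × 0.2341 = 2.058 mg/L
Convert: 2.058 mg/L × 1000 = 2058 µg/L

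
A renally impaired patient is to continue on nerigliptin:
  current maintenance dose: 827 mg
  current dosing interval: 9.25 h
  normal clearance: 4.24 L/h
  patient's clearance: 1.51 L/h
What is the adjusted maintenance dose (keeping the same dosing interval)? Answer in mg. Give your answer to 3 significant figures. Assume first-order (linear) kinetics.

To keep the same average steady-state level, dosing rate must scale with clearance.
CL ratio = 1.51 / 4.24 = 0.3561
New dose (same interval) = 827 × 0.3561 = 294.5 mg

295 mg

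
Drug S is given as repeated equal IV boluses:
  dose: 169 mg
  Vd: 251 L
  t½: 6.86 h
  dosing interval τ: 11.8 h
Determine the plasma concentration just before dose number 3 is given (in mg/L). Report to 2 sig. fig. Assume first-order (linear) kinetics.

0.27 mg/L

C₀ per dose = Dose / Vd = 169 / 251 = 0.6733 mg/L
k = ln2 / t½ = 0.693147 / 6.86 = 0.1010 h⁻¹
Fraction remaining after one interval: r = e^(−kτ) = e^(−0.1010 × 11.8) = 0.3037
Before dose 3, 2 doses have been given (aged 1τ, 2τ).
C_trough = C₀ × (r + r²) = 0.6733 × (0.3037 + 0.09223) = 0.2666 mg/L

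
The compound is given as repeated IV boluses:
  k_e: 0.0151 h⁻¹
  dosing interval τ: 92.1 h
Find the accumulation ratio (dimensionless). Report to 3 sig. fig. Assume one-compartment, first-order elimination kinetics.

e^(−kτ) = e^(−0.01510 × 92.1) = 0.2489
Accumulation ratio R = 1 / (1 − e^(−kτ)) = 1 / (1 − 0.2489) = 1.331

1.33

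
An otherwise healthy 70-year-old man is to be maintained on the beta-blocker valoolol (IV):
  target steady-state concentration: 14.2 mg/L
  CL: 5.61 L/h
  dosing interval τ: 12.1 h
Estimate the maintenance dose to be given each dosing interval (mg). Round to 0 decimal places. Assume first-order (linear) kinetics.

At steady state, Dose/τ = Css × CL.
Dose = Css × CL × τ = 14.2 × 5.610 × 12.1 = 963.9 mg

964 mg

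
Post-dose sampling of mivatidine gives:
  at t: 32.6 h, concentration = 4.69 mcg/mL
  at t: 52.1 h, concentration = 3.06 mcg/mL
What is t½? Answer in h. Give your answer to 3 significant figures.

k = ln(C₁/C₂) / (t₂ − t₁) = ln(4.69/3.06) / (52.1 − 32.6)
  = 0.4270 / 19.50 = 0.02190 h⁻¹
t½ = ln2 / k = 0.693147 / 0.02190 = 31.65 h

31.7 h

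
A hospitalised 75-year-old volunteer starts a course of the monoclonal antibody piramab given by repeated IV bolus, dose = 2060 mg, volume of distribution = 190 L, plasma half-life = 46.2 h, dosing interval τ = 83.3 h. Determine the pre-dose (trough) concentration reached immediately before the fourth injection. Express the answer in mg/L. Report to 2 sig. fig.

4.3 mg/L

C₀ per dose = Dose / Vd = 2060 / 190 = 10.84 mg/L
k = ln2 / t½ = 0.693147 / 46.2 = 0.01500 h⁻¹
Fraction remaining after one interval: r = e^(−kτ) = e^(−0.01500 × 83.3) = 0.2866
Before dose 4, 3 doses have been given (aged 1τ, 2τ, 3τ).
C_trough = C₀ × (r + r² + … + r^3) = C₀ × r(1−r^3)/(1−r)
        = 10.84 × 0.2866 × (1 − 0.02354) / (1 − 0.2866) = 4.252 mg/L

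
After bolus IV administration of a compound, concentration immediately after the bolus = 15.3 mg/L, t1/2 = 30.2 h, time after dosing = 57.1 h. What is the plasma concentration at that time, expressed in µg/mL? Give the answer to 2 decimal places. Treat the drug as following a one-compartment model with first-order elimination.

4.13 µg/mL

k = ln2 / t½ = 0.693147 / 30.2 = 0.02295 h⁻¹
C = C₀ · e^(−k·t) = 15.30 × e^(−0.02295 × 57.1)
  = 15.30 × 0.2697 = 4.126 mg/L
(4.126 mg/L = 4.126 µg/mL)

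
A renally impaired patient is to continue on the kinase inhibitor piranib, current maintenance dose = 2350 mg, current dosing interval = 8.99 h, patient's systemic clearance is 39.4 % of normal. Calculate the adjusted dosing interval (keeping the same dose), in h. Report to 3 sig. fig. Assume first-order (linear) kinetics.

To keep the same average steady-state level, dosing rate must scale with clearance.
CL ratio = 39.4 / 100 = 0.3940
New interval (same dose) = 8.99 / 0.3940 = 22.82 h

22.8 h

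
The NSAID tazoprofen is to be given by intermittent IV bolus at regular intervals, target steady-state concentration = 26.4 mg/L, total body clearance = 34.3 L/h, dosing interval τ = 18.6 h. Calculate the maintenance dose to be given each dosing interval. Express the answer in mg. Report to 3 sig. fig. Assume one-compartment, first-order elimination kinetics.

At steady state, Dose/τ = Css × CL.
Dose = Css × CL × τ = 26.4 × 34.30 × 18.6 = 16840 mg

16800 mg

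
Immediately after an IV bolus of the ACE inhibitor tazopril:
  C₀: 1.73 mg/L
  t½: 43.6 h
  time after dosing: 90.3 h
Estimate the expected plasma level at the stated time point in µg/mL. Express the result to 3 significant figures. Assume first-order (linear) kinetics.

0.412 µg/mL

k = ln2 / t½ = 0.693147 / 43.6 = 0.01590 h⁻¹
C = C₀ · e^(−k·t) = 1.730 × e^(−0.01590 × 90.3)
  = 1.730 × 0.2379 = 0.4116 mg/L
(0.4116 mg/L = 0.4116 µg/mL)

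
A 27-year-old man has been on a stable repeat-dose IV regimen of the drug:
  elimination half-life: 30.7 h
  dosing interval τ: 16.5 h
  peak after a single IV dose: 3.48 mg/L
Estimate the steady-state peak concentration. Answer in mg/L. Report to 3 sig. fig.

11.2 mg/L

k = ln2 / t½ = 0.693147 / 30.7 = 0.02258 h⁻¹
e^(−kτ) = e^(−0.02258 × 16.5) = 0.6890
Accumulation ratio R = 1 / (1 − e^(−kτ)) = 1 / (1 − 0.6890) = 3.215
Steady-state peak = C₀ × R = 3.48 × 3.215 = 11.19 mg/L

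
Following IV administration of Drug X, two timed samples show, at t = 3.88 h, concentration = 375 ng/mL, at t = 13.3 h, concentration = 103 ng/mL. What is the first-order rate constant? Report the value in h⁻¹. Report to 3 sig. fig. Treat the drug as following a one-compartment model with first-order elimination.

0.137 h⁻¹

k = ln(C₁/C₂) / (t₂ − t₁) = ln(375/103) / (13.3 − 3.88)
  = 1.292 / 9.420 = 0.1372 h⁻¹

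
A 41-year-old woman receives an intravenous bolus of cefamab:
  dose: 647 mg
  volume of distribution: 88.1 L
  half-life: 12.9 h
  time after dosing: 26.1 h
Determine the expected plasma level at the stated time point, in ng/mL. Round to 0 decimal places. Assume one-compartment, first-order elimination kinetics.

1807 ng/mL

C₀ = Dose / Vd = 647.0 / 88.1 = 7.344 mg/L
k = ln2 / t½ = 0.693147 / 12.9 = 0.05373 h⁻¹
C = C₀ · e^(−k·t) = 7.344 × e^(−0.05373 × 26.1)
  = 7.344 × 0.2460 = 1.807 mg/L
Convert: 1.807 mg/L × 1000 = 1807 ng/mL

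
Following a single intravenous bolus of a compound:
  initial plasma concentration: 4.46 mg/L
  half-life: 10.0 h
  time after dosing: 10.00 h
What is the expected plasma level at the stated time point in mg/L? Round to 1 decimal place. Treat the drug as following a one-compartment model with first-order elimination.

k = ln2 / t½ = 0.693147 / 10.0 = 0.06931 h⁻¹
t / t½ = 10.00 / 10.0 = 1 half-lives
C = C₀ × (1/2)^1 = 4.460 × 0.5000 = 2.230 mg/L

2.2 mg/L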